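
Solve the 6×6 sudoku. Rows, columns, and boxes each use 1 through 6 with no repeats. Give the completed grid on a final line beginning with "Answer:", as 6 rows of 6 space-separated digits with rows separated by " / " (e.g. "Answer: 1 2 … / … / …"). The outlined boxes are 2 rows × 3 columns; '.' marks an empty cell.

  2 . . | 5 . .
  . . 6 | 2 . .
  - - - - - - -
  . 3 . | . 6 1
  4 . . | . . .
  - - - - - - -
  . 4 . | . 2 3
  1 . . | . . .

Step 1. [r3c1∈{5}] r3c1 has the single candidate 5 ⇒ r3c1=5.
Step 2. [r2c6∈{4}] r2c6 is down to just 4, so r2c6=4.
Step 3. [r1c2∈{1}] nothing but 1 survives at r1c2. So r1c2=1.
Step 4. [r3c3∈{2}] r3c3 is down to just 2. So r3c3=2.
Step 5. [r1c5∈{3}] r1c5 has the single candidate 3. So r1c5=3.
Step 6. [r6c2∈{2,5,6}] in row 6, 2 fits only at r6c2, so r6c2=2.
Step 7. [r4c5∈{5}] only 5 remains possible at r4c5, so r4c5=5.
Step 8. [r6c6∈{5,6}] col 6 places 5 nowhere but r6c6 ⇒ r6c6=5.
Step 9. [r6c4∈{4,6}] row 6 places 6 nowhere but r6c4, so r6c4=6.
Step 10. [r6c3∈{3}] r6c3 is down to just 3 ⇒ r6c3=3.
Step 11. [r2c2∈{5}] r2c2's peers cover all but 5, so r2c2=5.
Step 12. [r4c2∈{6}] only 6 remains possible at r4c2. So r4c2=6.
Step 13. [r4c3∈{1}] r4c3 is down to just 1 ⇒ r4c3=1.
Step 14. [r1c6∈{6}] r1c6's peers cover all but 6 ⇒ r1c6=6.
Step 15. [r1c3∈{4}] nothing but 4 survives at r1c3. So r1c3=4.
Step 16. [r2c5∈{1}] r2c5 is down to just 1, so r2c5=1.
Step 17. [r5c4∈{1}] r5c4 has the single candidate 1 ⇒ r5c4=1.
Step 18. [r5c1∈{6}] r5c1's peers cover all but 6. So r5c1=6.
Step 19. [r2c1∈{3}] r2c1 is down to just 3 ⇒ r2c1=3.
Step 20. [r4c4∈{3}] nothing but 3 survives at r4c4. So r4c4=3.
Step 21. [r5c3∈{5}] only 5 remains possible at r5c3. So r5c3=5.
Step 22. [r3c4∈{4}] only 4 remains possible at r3c4. So r3c4=4.
Step 23. [r4c6∈{2}] r4c6 is down to just 2, so r4c6=2.
Step 24. [r6c5∈{4}] r6c5 has the single candidate 4, so r6c5=4.

Answer: 2 1 4 5 3 6 / 3 5 6 2 1 4 / 5 3 2 4 6 1 / 4 6 1 3 5 2 / 6 4 5 1 2 3 / 1 2 3 6 4 5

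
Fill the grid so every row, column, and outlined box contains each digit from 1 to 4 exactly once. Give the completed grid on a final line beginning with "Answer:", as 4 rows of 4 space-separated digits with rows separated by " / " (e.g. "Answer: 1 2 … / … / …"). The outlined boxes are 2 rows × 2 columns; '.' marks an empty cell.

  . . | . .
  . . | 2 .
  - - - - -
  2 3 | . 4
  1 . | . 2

Step 1. [r1c3∈{1,3,4}] r1c3 is the only open cell in col 3 admitting 4, so r1c3=4.
Step 2. [r2c1∈{3,4}] r2c1 is the only open cell in col 1 admitting 4 ⇒ r2c1=4.
Step 3. [r2c4∈{1,3}] across row 2, 3 lands solely at r2c4, so r2c4=3.
Step 4. [r1c2∈{1,2}] in row 1, 2 fits only at r1c2 ⇒ r1c2=2.
Step 5. [r1c1∈{3}] r1c1's peers cover all but 3, so r1c1=3.
Step 6. [r4c3∈{3}] nothing but 3 survives at r4c3. So r4c3=3.
Step 7. [r2c2∈{1}] r2c2 has the single candidate 1 ⇒ r2c2=1.
Step 8. [r4c2∈{4}] r4c2 has the single candidate 4 ⇒ r4c2=4.
Step 9. [r1c4∈{1}] nothing but 1 survives at r1c4. So r1c4=1.
Step 10. [r3c3∈{1}] r3c3 is down to just 1 ⇒ r3c3=1.

Answer: 3 2 4 1 / 4 1 2 3 / 2 3 1 4 / 1 4 3 2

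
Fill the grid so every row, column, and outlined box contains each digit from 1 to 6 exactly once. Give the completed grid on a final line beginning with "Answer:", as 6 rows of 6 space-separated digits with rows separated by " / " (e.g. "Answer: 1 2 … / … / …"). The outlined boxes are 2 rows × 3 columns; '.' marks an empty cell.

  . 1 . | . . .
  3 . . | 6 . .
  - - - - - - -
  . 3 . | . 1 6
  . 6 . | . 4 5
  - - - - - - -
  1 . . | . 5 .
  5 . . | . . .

Step 1. [r2c5∈{2}] r2c5 is down to just 2 ⇒ r2c5=2.
Step 2. [r4c1∈{2}] only 2 remains possible at r4c1, so r4c1=2.
Step 3. [r5c3∈{2,3,4,6}] across row 5, 6 lands solely at r5c3 ⇒ r5c3=6.
Step 4. [r6c3∈{2,3,4}] across col 3, 3 lands solely at r6c3 ⇒ r6c3=3.
Step 5. [r1c4∈{3,4,5}] r1c4 is the only open cell in col 4 admitting 5, so r1c4=5.
Step 6. [r6c4∈{1,2,4}] r6c4 is the only open cell in col 4 admitting 1 ⇒ r6c4=1.
Step 7. [r5c4∈{2,3,4}] in col 4, 4 fits only at r5c4. So r5c4=4.
Step 8. [r6c6∈{2}] only 2 remains possible at r6c6 ⇒ r6c6=2.
Step 9. [r3c1∈{4}] r3c1's peers cover all but 4 ⇒ r3c1=4.
Step 10. [r2c2∈{4,5}] across col 2, 5 lands solely at r2c2. So r2c2=5.
Step 11. [r2c3∈{4}] r2c3 is down to just 4 ⇒ r2c3=4.
Step 12. [r5c6∈{3}] nothing but 3 survives at r5c6, so r5c6=3.
Step 13. [r1c1∈{6}] r1c1 has the single candidate 6. So r1c1=6.
Step 14. [r6c5∈{6}] r6c5's peers cover all but 6 ⇒ r6c5=6.
Step 15. [r1c3∈{2}] r1c3 is down to just 2, so r1c3=2.
Step 16. [r3c3∈{5}] only 5 remains possible at r3c3 ⇒ r3c3=5.
Step 17. [r2c6∈{1}] only 1 remains possible at r2c6, so r2c6=1.
Step 18. [r6c2∈{4}] r6c2 has the single candidate 4. So r6c2=4.
Step 19. [r4c4∈{3}] r4c4 is down to just 3. So r4c4=3.
Step 20. [r4c3∈{1}] only 1 remains possible at r4c3. So r4c3=1.
Step 21. [r1c6∈{4}] r1c6 has the single candidate 4, so r1c6=4.
Step 22. [r5c2∈{2}] r5c2 has the single candidate 2 ⇒ r5c2=2.
Step 23. [r3c4∈{2}] r3c4's peers cover all but 2 ⇒ r3c4=2.
Step 24. [r1c5∈{3}] r1c5 has the single candidate 3. So r1c5=3.

Answer: 6 1 2 5 3 4 / 3 5 4 6 2 1 / 4 3 5 2 1 6 / 2 6 1 3 4 5 / 1 2 6 4 5 3 / 5 4 3 1 6 2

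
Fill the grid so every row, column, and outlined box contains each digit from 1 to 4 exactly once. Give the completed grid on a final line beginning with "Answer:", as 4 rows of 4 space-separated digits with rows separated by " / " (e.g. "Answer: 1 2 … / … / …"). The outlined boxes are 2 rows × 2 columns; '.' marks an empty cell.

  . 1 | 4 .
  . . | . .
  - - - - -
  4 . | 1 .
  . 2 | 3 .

Step 1. [r2c3∈{2}] r2c3 has the single candidate 2. So r2c3=2.
Step 2. [r2c1∈{3}] nothing but 3 survives at r2c1. So r2c1=3.
Step 3. [r4c1∈{1}] r4c1's peers cover all but 1. So r4c1=1.
Step 4. [r3c4∈{2}] r3c4 has the single candidate 2 ⇒ r3c4=2.
Step 5. [r1c4∈{3}] r1c4's peers cover all but 3. So r1c4=3.
Step 6. [r4c4∈{4}] r4c4's peers cover all but 4 ⇒ r4c4=4.
Step 7. [r2c2∈{4}] r2c2 is down to just 4. So r2c2=4.
Step 8. [r1c1∈{2}] r1c1 has the single candidate 2 ⇒ r1c1=2.
Step 9. [r3c2∈{3}] only 3 remains possible at r3c2, so r3c2=3.
Step 10. [r2c4∈{1}] r2c4 has the single candidate 1. So r2c4=1.

Answer: 2 1 4 3 / 3 4 2 1 / 4 3 1 2 / 1 2 3 4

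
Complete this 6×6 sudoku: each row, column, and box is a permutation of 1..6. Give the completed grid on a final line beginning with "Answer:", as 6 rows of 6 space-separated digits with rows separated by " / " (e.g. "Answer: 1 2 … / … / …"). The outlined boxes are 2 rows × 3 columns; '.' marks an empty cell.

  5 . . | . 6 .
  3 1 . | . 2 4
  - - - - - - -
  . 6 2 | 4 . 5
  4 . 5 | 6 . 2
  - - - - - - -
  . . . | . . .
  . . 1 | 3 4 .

Step 1. [r5c4∈{1,2,5}] col 4 places 2 nowhere but r5c4 ⇒ r5c4=2.
Step 2. [r5c1∈{6}] only 6 remains possible at r5c1. So r5c1=6.
Step 3. [r4c5∈{1,3}] 1 has one home in row 4: r4c5, so r4c5=1.
Step 4. [r1c3∈{4}] only 4 remains possible at r1c3, so r1c3=4.
Step 5. [r6c2∈{2,5}] r6c2 is the only open cell in row 6 admitting 5 ⇒ r6c2=5.
Step 6. [r4c2∈{3}] r4c2 has the single candidate 3 ⇒ r4c2=3.
Step 7. [r5c6∈{1}] r5c6 has the single candidate 1, so r5c6=1.
Step 8. [r1c2∈{2}] r1c2's peers cover all but 2. So r1c2=2.
Step 9. [r6c1∈{2}] r6c1's peers cover all but 2. So r6c1=2.
Step 10. [r3c1∈{1}] r3c1 has the single candidate 1 ⇒ r3c1=1.
Step 11. [r5c3∈{3}] r5c3 has the single candidate 3, so r5c3=3.
Step 12. [r5c5∈{5}] r5c5's peers cover all but 5, so r5c5=5.
Step 13. [r5c2∈{4}] r5c2's peers cover all but 4, so r5c2=4.
Step 14. [r1c6∈{3}] r1c6's peers cover all but 3 ⇒ r1c6=3.
Step 15. [r2c3∈{6}] r2c3 is down to just 6, so r2c3=6.
Step 16. [r3c5∈{3}] only 3 remains possible at r3c5 ⇒ r3c5=3.
Step 17. [r6c6∈{6}] r6c6 has the single candidate 6, so r6c6=6.
Step 18. [r1c4∈{1}] only 1 remains possible at r1c4 ⇒ r1c4=1.
Step 19. [r2c4∈{5}] only 5 remains possible at r2c4 ⇒ r2c4=5.

Answer: 5 2 4 1 6 3 / 3 1 6 5 2 4 / 1 6 2 4 3 5 / 4 3 5 6 1 2 / 6 4 3 2 5 1 / 2 5 1 3 4 6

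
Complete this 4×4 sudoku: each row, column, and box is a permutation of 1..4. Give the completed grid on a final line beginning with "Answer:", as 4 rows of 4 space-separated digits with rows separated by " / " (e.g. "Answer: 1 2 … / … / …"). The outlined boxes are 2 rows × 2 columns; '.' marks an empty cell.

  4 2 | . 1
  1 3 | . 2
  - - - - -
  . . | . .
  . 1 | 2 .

Step 1. [r4c4∈{3,4}] r4c4 is the only open cell in row 4 admitting 4 ⇒ r4c4=4.
Step 2. [r3c4∈{3}] nothing but 3 survives at r3c4. So r3c4=3.
Step 3. [r4c1∈{3}] r4c1 is down to just 3. So r4c1=3.
Step 4. [r1c3∈{3}] r1c3 has the single candidate 3 ⇒ r1c3=3.
Step 5. [r3c3∈{1}] only 1 remains possible at r3c3, so r3c3=1.
Step 6. [r3c2∈{4}] nothing but 4 survives at r3c2. So r3c2=4.
Step 7. [r3c1∈{2}] nothing but 2 survives at r3c1. So r3c1=2.
Step 8. [r2c3∈{4}] r2c3's peers cover all but 4 ⇒ r2c3=4.

Answer: 4 2 3 1 / 1 3 4 2 / 2 4 1 3 / 3 1 2 4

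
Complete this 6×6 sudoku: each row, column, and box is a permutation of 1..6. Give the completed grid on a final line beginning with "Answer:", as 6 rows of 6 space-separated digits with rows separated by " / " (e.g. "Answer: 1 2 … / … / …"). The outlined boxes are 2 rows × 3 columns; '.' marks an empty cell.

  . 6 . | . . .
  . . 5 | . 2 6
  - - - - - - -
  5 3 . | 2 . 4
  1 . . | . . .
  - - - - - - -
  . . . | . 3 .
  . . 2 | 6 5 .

Step 1. [r1c3∈{1,3,4}] r1c3 is the only open cell in col 3 admitting 3. So r1c3=3.
Step 2. [r5c4∈{1,4}] box 6 places 4 nowhere but r5c4, so r5c4=4.
Step 3. [r5c3∈{1,6}] col 3 places 1 nowhere but r5c3. So r5c3=1.
Step 4. [r6c2∈{4}] nothing but 4 survives at r6c2. So r6c2=4.
Step 5. [r4c5∈{6}] only 6 remains possible at r4c5 ⇒ r4c5=6.
Step 6. [r4c6∈{3,5}] r4c6 is the only open cell in col 6 admitting 3, so r4c6=3.
Step 7. [r1c5∈{1,4}] r1c5 is the only open cell in col 5 admitting 4, so r1c5=4.
Step 8. [r1c6∈{1,5}] across col 6, 5 lands solely at r1c6 ⇒ r1c6=5.
Step 9. [r2c2∈{1}] r2c2 is down to just 1, so r2c2=1.
Step 10. [r5c2∈{5}] r5c2's peers cover all but 5 ⇒ r5c2=5.
Step 11. [r1c4∈{1}] nothing but 1 survives at r1c4. So r1c4=1.
Step 12. [r5c6∈{2}] r5c6 has the single candidate 2, so r5c6=2.
Step 13. [r4c3∈{4}] nothing but 4 survives at r4c3. So r4c3=4.
Step 14. [r1c1∈{2}] nothing but 2 survives at r1c1 ⇒ r1c1=2.
Step 15. [r3c5∈{1}] r3c5's peers cover all but 1. So r3c5=1.
Step 16. [r2c1∈{4}] r2c1 is down to just 4, so r2c1=4.
Step 17. [r6c6∈{1}] only 1 remains possible at r6c6 ⇒ r6c6=1.
Step 18. [r5c1∈{6}] r5c1 has the single candidate 6 ⇒ r5c1=6.
Step 19. [r4c2∈{2}] r4c2 is down to just 2, so r4c2=2.
Step 20. [r3c3∈{6}] only 6 remains possible at r3c3. So r3c3=6.
Step 21. [r4c4∈{5}] nothing but 5 survives at r4c4 ⇒ r4c4=5.
Step 22. [r2c4∈{3}] r2c4 has the single candidate 3 ⇒ r2c4=3.
Step 23. [r6c1∈{3}] nothing but 3 survives at r6c1, so r6c1=3.

Answer: 2 6 3 1 4 5 / 4 1 5 3 2 6 / 5 3 6 2 1 4 / 1 2 4 5 6 3 / 6 5 1 4 3 2 / 3 4 2 6 5 1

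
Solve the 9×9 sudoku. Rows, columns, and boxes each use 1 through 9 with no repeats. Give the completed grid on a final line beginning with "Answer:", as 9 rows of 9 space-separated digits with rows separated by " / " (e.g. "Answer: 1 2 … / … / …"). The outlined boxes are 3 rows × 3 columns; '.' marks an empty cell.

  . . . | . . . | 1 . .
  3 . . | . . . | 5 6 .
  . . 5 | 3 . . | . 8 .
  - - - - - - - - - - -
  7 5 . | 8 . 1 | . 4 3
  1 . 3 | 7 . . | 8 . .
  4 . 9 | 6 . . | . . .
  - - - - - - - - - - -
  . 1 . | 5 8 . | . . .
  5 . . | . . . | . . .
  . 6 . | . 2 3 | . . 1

Step 1. [r5c2∈{2}] r5c2's peers cover all but 2, so r5c2=2.
Step 2. [r4c7∈{2,6,9}] across row 4, 2 lands solely at r4c7, so r4c7=2.
Step 3. [r8c9∈{2,4,6,7,8,9}] in col 9, 8 fits only at r8c9. So r8c9=8.
Step 4. [r3c5∈{1,4,6,7,9}] across row 3, 1 lands solely at r3c5, so r3c5=1.
Step 5. [r6c7∈{7}] only 7 remains possible at r6c7 ⇒ r6c7=7.
Step 6. [r6c9∈{5}] r6c9's peers cover all but 5. So r6c9=5.
Step 7. [r5c8∈{9}] r5c8's peers cover all but 9 ⇒ r5c8=9.
Step 8. [r8c2∈{3,4,7,9}] in col 2, 3 fits only at r8c2 ⇒ r8c2=3.
Step 9. [r2c3∈{1,2,4,7,8}] row 2 places 1 nowhere but r2c3, so r2c3=1.
Step 10. [r7c7∈{3,4,6,9}] across col 7, 3 lands solely at r7c7 ⇒ r7c7=3.
Step 11. [r8c7∈{4,6,9}] r8c7 is the only open cell in col 7 admitting 6. So r8c7=6.
Step 12. [r1c5∈{4,5,6,7,9}] 6 has one home in col 5: r1c5, so r1c5=6.
Step 13. [r1c6∈{2,4,5,7,8,9}] r1c6 is the only open cell in row 1 admitting 5. So r1c6=5.
Step 14. [r2c6∈{2,4,7,8,9}] across col 6, 8 lands solely at r2c6, so r2c6=8.
Step 15. [r5c6∈{4}] r5c6's peers cover all but 4, so r5c6=4.
Step 16. [r3c1∈{2,6,9}] across row 3, 6 lands solely at r3c1. So r3c1=6.
Step 17. [r4c5∈{9}] only 9 remains possible at r4c5 ⇒ r4c5=9.
Step 18. [r1c8∈{2,3,7}] r1c8 is the only open cell in row 1 admitting 3 ⇒ r1c8=3.
Step 19. [r7c6∈{6,7,9}] across row 7, 6 lands solely at r7c6, so r7c6=6.
Step 20. [r8c4∈{1,4,9}] across row 8, 1 lands solely at r8c4. So r8c4=1.
Step 21. [r8c6∈{7,9}] 9 has one home in row 8: r8c6. So r8c6=9.
Step 22. [r9c4∈{4}] r9c4's peers cover all but 4. So r9c4=4.
Step 23. [r7c9∈{2,4,7,9}] across box 9, 4 lands solely at r7c9, so r7c9=4.
Step 24. [r3c6∈{2,7}] r3c6 is the only open cell in col 6 admitting 7 ⇒ r3c6=7.
Step 25. [r7c1∈{2,9}] across row 7, 9 lands solely at r7c1. So r7c1=9.
Step 26. [r1c1∈{2,8}] r1c1 is the only open cell in col 1 admitting 2, so r1c1=2.
Step 27. [r8c3∈{2,4,7}] r8c3 is the only open cell in row 8 admitting 4 ⇒ r8c3=4.
Step 28. [r1c2∈{4,7,8,9}] 4 has one home in row 1: r1c2. So r1c2=4.
Step 29. [r3c2∈{9}] nothing but 9 survives at r3c2. So r3c2=9.
Step 30. [r2c4∈{2,9}] col 4 places 2 nowhere but r2c4 ⇒ r2c4=2.
Step 31. [r2c9∈{7,9}] in row 2, 9 fits only at r2c9. So r2c9=9.
Step 32. [r1c3∈{7,8}] r1c3 is the only open cell in row 1 admitting 8. So r1c3=8.
Step 33. [r8c8∈{2,7}] r8c8 is the only open cell in row 8 admitting 2, so r8c8=2.
Step 34. [r9c3∈{7}] only 7 remains possible at r9c3 ⇒ r9c3=7.
Step 35. [r8c5∈{7}] nothing but 7 survives at r8c5. So r8c5=7.
Step 36. [r9c1∈{8}] only 8 remains possible at r9c1. So r9c1=8.
Step 37. [r5c5∈{5}] only 5 remains possible at r5c5, so r5c5=5.
Step 38. [r1c9∈{7}] r1c9's peers cover all but 7, so r1c9=7.
Step 39. [r6c8∈{1}] r6c8's peers cover all but 1, so r6c8=1.
Step 40. [r6c6∈{2}] only 2 remains possible at r6c6. So r6c6=2.
Step 41. [r9c8∈{5}] nothing but 5 survives at r9c8 ⇒ r9c8=5.
Step 42. [r3c9∈{2}] nothing but 2 survives at r3c9 ⇒ r3c9=2.
Step 43. [r2c5∈{4}] only 4 remains possible at r2c5, so r2c5=4.
Step 44. [r3c7∈{4}] r3c7's peers cover all but 4, so r3c7=4.
Step 45. [r1c4∈{9}] nothing but 9 survives at r1c4. So r1c4=9.
Step 46. [r4c3∈{6}] r4c3's peers cover all but 6 ⇒ r4c3=6.
Step 47. [r7c8∈{7}] r7c8 has the single candidate 7 ⇒ r7c8=7.
Step 48. [r6c2∈{8}] r6c2 has the single candidate 8 ⇒ r6c2=8.
Step 49. [r2c2∈{7}] nothing but 7 survives at r2c2 ⇒ r2c2=7.
Step 50. [r9c7∈{9}] r9c7 has the single candidate 9, so r9c7=9.
Step 51. [r7c3∈{2}] only 2 remains possible at r7c3, so r7c3=2.
Step 52. [r6c5∈{3}] r6c5 is down to just 3 ⇒ r6c5=3.
Step 53. [r5c9∈{6}] only 6 remains possible at r5c9. So r5c9=6.

Answer: 2 4 8 9 6 5 1 3 7 / 3 7 1 2 4 8 5 6 9 / 6 9 5 3 1 7 4 8 2 / 7 5 6 8 9 1 2 4 3 / 1 2 3 7 5 4 8 9 6 / 4 8 9 6 3 2 7 1 5 / 9 1 2 5 8 6 3 7 4 / 5 3 4 1 7 9 6 2 8 / 8 6 7 4 2 3 9 5 1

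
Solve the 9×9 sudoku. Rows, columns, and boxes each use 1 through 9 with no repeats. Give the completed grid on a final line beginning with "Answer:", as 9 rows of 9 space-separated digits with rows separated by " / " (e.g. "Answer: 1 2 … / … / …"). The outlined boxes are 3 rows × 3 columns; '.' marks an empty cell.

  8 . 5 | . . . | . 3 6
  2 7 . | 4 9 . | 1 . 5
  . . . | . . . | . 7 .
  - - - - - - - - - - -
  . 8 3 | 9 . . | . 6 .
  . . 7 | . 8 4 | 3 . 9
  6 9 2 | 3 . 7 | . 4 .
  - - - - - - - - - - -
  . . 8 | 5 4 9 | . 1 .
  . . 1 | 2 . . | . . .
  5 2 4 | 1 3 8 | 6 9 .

Step 1. [r8c5∈{6,7}] box 8 places 7 nowhere but r8c5, so r8c5=7.
Step 2. [r3c5∈{1,2,5,6}] 6 has one home in col 5: r3c5, so r3c5=6.
Step 3. [r3c6∈{1,2,3,5}] row 3 places 5 nowhere but r3c6 ⇒ r3c6=5.
Step 4. [r1c7∈{2,4,9}] 9 has one home in row 1: r1c7, so r1c7=9.
Step 5. [r5c8∈{2,5}] in row 5, 2 fits only at r5c8, so r5c8=2.
Step 6. [r1c2∈{1,4}] row 1 places 4 nowhere but r1c2 ⇒ r1c2=4.
Step 7. [r2c8∈{8}] r2c8's peers cover all but 8, so r2c8=8.
Step 8. [r7c1∈{3,7}] across col 1, 7 lands solely at r7c1 ⇒ r7c1=7.
Step 9. [r5c1∈{1}] r5c1's peers cover all but 1. So r5c1=1.
Step 10. [r4c7∈{5,7}] in col 7, 7 fits only at r4c7 ⇒ r4c7=7.
Step 11. [r4c5∈{1,2,5}] r4c5 is the only open cell in row 4 admitting 5 ⇒ r4c5=5.
Step 12. [r6c5∈{1}] r6c5's peers cover all but 1, so r6c5=1.
Step 13. [r6c9∈{8}] r6c9 has the single candidate 8. So r6c9=8.
Step 14. [r7c7∈{2}] nothing but 2 survives at r7c7, so r7c7=2.
Step 15. [r8c1∈{3,9}] r8c1 is the only open cell in row 8 admitting 9 ⇒ r8c1=9.
Step 16. [r8c7∈{4,5,8}] across row 8, 8 lands solely at r8c7. So r8c7=8.
Step 17. [r7c2∈{3,6}] row 7 places 6 nowhere but r7c2 ⇒ r7c2=6.
Step 18. [r8c9∈{3,4}] in row 8, 4 fits only at r8c9, so r8c9=4.
Step 19. [r8c2∈{3}] nothing but 3 survives at r8c2. So r8c2=3.
Step 20. [r1c5∈{2}] only 2 remains possible at r1c5 ⇒ r1c5=2.
Step 21. [r1c4∈{7}] r1c4's peers cover all but 7, so r1c4=7.
Step 22. [r1c6∈{1}] only 1 remains possible at r1c6, so r1c6=1.
Step 23. [r3c1∈{3}] r3c1's peers cover all but 3 ⇒ r3c1=3.
Step 24. [r5c2∈{5}] r5c2 is down to just 5 ⇒ r5c2=5.
Step 25. [r3c9∈{2}] only 2 remains possible at r3c9. So r3c9=2.
Step 26. [r5c4∈{6}] r5c4 has the single candidate 6, so r5c4=6.
Step 27. [r7c9∈{3}] r7c9 is down to just 3 ⇒ r7c9=3.
Step 28. [r3c4∈{8}] r3c4's peers cover all but 8, so r3c4=8.
Step 29. [r8c8∈{5}] r8c8 has the single candidate 5 ⇒ r8c8=5.
Step 30. [r4c9∈{1}] nothing but 1 survives at r4c9 ⇒ r4c9=1.
Step 31. [r9c9∈{7}] nothing but 7 survives at r9c9. So r9c9=7.
Step 32. [r4c6∈{2}] r4c6 is down to just 2. So r4c6=2.
Step 33. [r4c1∈{4}] nothing but 4 survives at r4c1. So r4c1=4.
Step 34. [r3c3∈{9}] r3c3 has the single candidate 9, so r3c3=9.
Step 35. [r3c2∈{1}] nothing but 1 survives at r3c2. So r3c2=1.
Step 36. [r2c3∈{6}] only 6 remains possible at r2c3, so r2c3=6.
Step 37. [r2c6∈{3}] r2c6 has the single candidate 3. So r2c6=3.
Step 38. [r6c7∈{5}] r6c7 is down to just 5 ⇒ r6c7=5.
Step 39. [r3c7∈{4}] r3c7 has the single candidate 4. So r3c7=4.
Step 40. [r8c6∈{6}] nothing but 6 survives at r8c6, so r8c6=6.

Answer: 8 4 5 7 2 1 9 3 6 / 2 7 6 4 9 3 1 8 5 / 3 1 9 8 6 5 4 7 2 / 4 8 3 9 5 2 7 6 1 / 1 5 7 6 8 4 3 2 9 / 6 9 2 3 1 7 5 4 8 / 7 6 8 5 4 9 2 1 3 / 9 3 1 2 7 6 8 5 4 / 5 2 4 1 3 8 6 9 7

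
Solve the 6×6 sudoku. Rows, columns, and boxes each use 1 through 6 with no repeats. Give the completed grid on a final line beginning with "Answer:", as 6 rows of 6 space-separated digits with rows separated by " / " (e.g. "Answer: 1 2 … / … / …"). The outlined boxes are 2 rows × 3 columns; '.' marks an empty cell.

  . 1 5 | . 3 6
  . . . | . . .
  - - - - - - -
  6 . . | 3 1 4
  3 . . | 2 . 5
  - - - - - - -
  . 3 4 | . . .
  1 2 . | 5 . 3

Step 1. [r1c1∈{2,4}] r1c1 is the only open cell in row 1 admitting 2. So r1c1=2.
Step 2. [r2c1∈{4}] nothing but 4 survives at r2c1 ⇒ r2c1=4.
Step 3. [r5c4∈{1,6}] across col 4, 6 lands solely at r5c4. So r5c4=6.
Step 4. [r5c6∈{1,2}] r5c6 is the only open cell in row 5 admitting 1 ⇒ r5c6=1.
Step 5. [r2c5∈{2,5}] in row 2, 5 fits only at r2c5. So r2c5=5.
Step 6. [r2c3∈{3,6}] row 2 places 3 nowhere but r2c3, so r2c3=3.
Step 7. [r3c3∈{2}] nothing but 2 survives at r3c3, so r3c3=2.
Step 8. [r6c3∈{6}] r6c3's peers cover all but 6, so r6c3=6.
Step 9. [r6c5∈{4}] r6c5's peers cover all but 4. So r6c5=4.
Step 10. [r2c2∈{6}] only 6 remains possible at r2c2, so r2c2=6.
Step 11. [r5c5∈{2}] r5c5 is down to just 2. So r5c5=2.
Step 12. [r2c4∈{1}] only 1 remains possible at r2c4. So r2c4=1.
Step 13. [r5c1∈{5}] r5c1 is down to just 5. So r5c1=5.
Step 14. [r4c5∈{6}] r4c5 is down to just 6 ⇒ r4c5=6.
Step 15. [r3c2∈{5}] r3c2 has the single candidate 5, so r3c2=5.
Step 16. [r1c4∈{4}] nothing but 4 survives at r1c4 ⇒ r1c4=4.
Step 17. [r4c2∈{4}] r4c2 is down to just 4 ⇒ r4c2=4.
Step 18. [r4c3∈{1}] r4c3 has the single candidate 1 ⇒ r4c3=1.
Step 19. [r2c6∈{2}] r2c6's peers cover all but 2 ⇒ r2c6=2.

Answer: 2 1 5 4 3 6 / 4 6 3 1 5 2 / 6 5 2 3 1 4 / 3 4 1 2 6 5 / 5 3 4 6 2 1 / 1 2 6 5 4 3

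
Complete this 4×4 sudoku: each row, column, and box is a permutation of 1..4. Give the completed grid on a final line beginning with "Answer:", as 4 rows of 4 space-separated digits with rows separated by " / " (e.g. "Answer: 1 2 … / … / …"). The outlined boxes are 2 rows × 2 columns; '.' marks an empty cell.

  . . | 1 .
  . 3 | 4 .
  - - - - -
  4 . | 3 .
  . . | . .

Step 1. [r1c1∈{2}] r1c1 is down to just 2, so r1c1=2.
Step 2. [r4c3∈{2}] r4c3 is down to just 2, so r4c3=2.
Step 3. [r4c2∈{1}] nothing but 1 survives at r4c2. So r4c2=1.
Step 4. [r2c4∈{2}] r2c4 has the single candidate 2, so r2c4=2.
Step 5. [r1c2∈{4}] r1c2 is down to just 4 ⇒ r1c2=4.
Step 6. [r1c4∈{3}] r1c4's peers cover all but 3, so r1c4=3.
Step 7. [r3c2∈{2}] r3c2's peers cover all but 2, so r3c2=2.
Step 8. [r4c1∈{3}] r4c1 is down to just 3, so r4c1=3.
Step 9. [r3c4∈{1}] r3c4's peers cover all but 1, so r3c4=1.
Step 10. [r2c1∈{1}] r2c1 has the single candidate 1 ⇒ r2c1=1.
Step 11. [r4c4∈{4}] r4c4's peers cover all but 4, so r4c4=4.

Answer: 2 4 1 3 / 1 3 4 2 / 4 2 3 1 / 3 1 2 4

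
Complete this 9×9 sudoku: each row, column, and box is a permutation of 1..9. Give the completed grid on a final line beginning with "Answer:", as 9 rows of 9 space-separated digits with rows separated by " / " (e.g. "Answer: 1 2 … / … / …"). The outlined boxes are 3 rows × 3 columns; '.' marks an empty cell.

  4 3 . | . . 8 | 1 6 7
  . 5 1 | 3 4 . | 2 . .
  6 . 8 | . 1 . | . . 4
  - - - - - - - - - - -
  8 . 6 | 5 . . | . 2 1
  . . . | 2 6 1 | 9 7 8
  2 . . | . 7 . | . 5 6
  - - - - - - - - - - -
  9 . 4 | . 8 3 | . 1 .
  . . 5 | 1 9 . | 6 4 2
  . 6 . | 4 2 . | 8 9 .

Step 1. [r8c6∈{7}] r8c6's peers cover all but 7, so r8c6=7.
Step 2. [r1c4∈{9}] r1c4 has the single candidate 9 ⇒ r1c4=9.
Step 3. [r6c3∈{3,9}] across col 3, 9 lands solely at r6c3, so r6c3=9.
Step 4. [r9c3∈{3,7}] in col 3, 7 fits only at r9c3 ⇒ r9c3=7.
Step 5. [r6c7∈{3,4}] across row 6, 3 lands solely at r6c7 ⇒ r6c7=3.
Step 6. [r3c2∈{2,7,9}] across row 3, 9 lands solely at r3c2. So r3c2=9.
Step 7. [r4c7∈{4}] r4c7 has the single candidate 4, so r4c7=4.
Step 8. [r7c9∈{5}] nothing but 5 survives at r7c9, so r7c9=5.
Step 9. [r8c1∈{3}] r8c1's peers cover all but 3. So r8c1=3.
Step 10. [r9c6∈{5}] r9c6's peers cover all but 5 ⇒ r9c6=5.
Step 11. [r5c2∈{4}] r5c2 is down to just 4 ⇒ r5c2=4.
Step 12. [r2c1∈{7}] r2c1's peers cover all but 7. So r2c1=7.
Step 13. [r4c2∈{7}] r4c2 has the single candidate 7, so r4c2=7.
Step 14. [r2c8∈{8}] only 8 remains possible at r2c8. So r2c8=8.
Step 15. [r5c3∈{3}] r5c3's peers cover all but 3. So r5c3=3.
Step 16. [r6c4∈{8}] r6c4's peers cover all but 8 ⇒ r6c4=8.
Step 17. [r7c7∈{7}] nothing but 7 survives at r7c7. So r7c7=7.
Step 18. [r3c6∈{2}] only 2 remains possible at r3c6. So r3c6=2.
Step 19. [r4c6∈{9}] nothing but 9 survives at r4c6. So r4c6=9.
Step 20. [r6c2∈{1}] r6c2 is down to just 1, so r6c2=1.
Step 21. [r9c9∈{3}] r9c9 has the single candidate 3 ⇒ r9c9=3.
Step 22. [r3c4∈{7}] nothing but 7 survives at r3c4. So r3c4=7.
Step 23. [r3c7∈{5}] r3c7 is down to just 5, so r3c7=5.
Step 24. [r6c6∈{4}] only 4 remains possible at r6c6. So r6c6=4.
Step 25. [r9c1∈{1}] r9c1 is down to just 1 ⇒ r9c1=1.
Step 26. [r1c3∈{2}] r1c3 is down to just 2. So r1c3=2.
Step 27. [r7c4∈{6}] nothing but 6 survives at r7c4. So r7c4=6.
Step 28. [r1c5∈{5}] r1c5's peers cover all but 5, so r1c5=5.
Step 29. [r2c6∈{6}] r2c6 is down to just 6. So r2c6=6.
Step 30. [r3c8∈{3}] r3c8 is down to just 3. So r3c8=3.
Step 31. [r2c9∈{9}] only 9 remains possible at r2c9 ⇒ r2c9=9.
Step 32. [r5c1∈{5}] r5c1 is down to just 5 ⇒ r5c1=5.
Step 33. [r7c2∈{2}] only 2 remains possible at r7c2, so r7c2=2.
Step 34. [r4c5∈{3}] r4c5 has the single candidate 3 ⇒ r4c5=3.
Step 35. [r8c2∈{8}] r8c2's peers cover all but 8 ⇒ r8c2=8.

Answer: 4 3 2 9 5 8 1 6 7 / 7 5 1 3 4 6 2 8 9 / 6 9 8 7 1 2 5 3 4 / 8 7 6 5 3 9 4 2 1 / 5 4 3 2 6 1 9 7 8 / 2 1 9 8 7 4 3 5 6 / 9 2 4 6 8 3 7 1 5 / 3 8 5 1 9 7 6 4 2 / 1 6 7 4 2 5 8 9 3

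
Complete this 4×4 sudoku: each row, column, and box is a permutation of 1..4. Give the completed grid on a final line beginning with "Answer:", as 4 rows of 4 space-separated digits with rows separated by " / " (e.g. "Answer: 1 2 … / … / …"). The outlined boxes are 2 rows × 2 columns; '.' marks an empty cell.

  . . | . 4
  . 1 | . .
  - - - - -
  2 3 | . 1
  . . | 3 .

Step 1. [r2c1∈{3,4}] across row 2, 4 lands solely at r2c1. So r2c1=4.
Step 2. [r2c3∈{2}] nothing but 2 survives at r2c3. So r2c3=2.
Step 3. [r2c4∈{3}] r2c4's peers cover all but 3. So r2c4=3.
Step 4. [r1c2∈{2}] r1c2's peers cover all but 2, so r1c2=2.
Step 5. [r1c3∈{1}] nothing but 1 survives at r1c3, so r1c3=1.
Step 6. [r3c3∈{4}] only 4 remains possible at r3c3. So r3c3=4.
Step 7. [r4c4∈{2}] r4c4 is down to just 2, so r4c4=2.
Step 8. [r4c1∈{1}] r4c1 is down to just 1. So r4c1=1.
Step 9. [r1c1∈{3}] nothing but 3 survives at r1c1, so r1c1=3.
Step 10. [r4c2∈{4}] only 4 remains possible at r4c2. So r4c2=4.

Answer: 3 2 1 4 / 4 1 2 3 / 2 3 4 1 / 1 4 3 2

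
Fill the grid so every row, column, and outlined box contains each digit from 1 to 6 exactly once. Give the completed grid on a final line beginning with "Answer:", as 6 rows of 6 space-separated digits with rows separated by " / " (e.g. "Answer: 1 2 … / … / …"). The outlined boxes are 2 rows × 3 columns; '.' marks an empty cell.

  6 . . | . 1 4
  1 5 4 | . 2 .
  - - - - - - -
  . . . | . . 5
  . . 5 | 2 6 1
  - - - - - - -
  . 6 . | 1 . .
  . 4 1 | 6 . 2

Step 1. [r5c6∈{3}] r5c6 has the single candidate 3, so r5c6=3.
Step 2. [r4c2∈{3}] r4c2's peers cover all but 3. So r4c2=3.
Step 3. [r5c3∈{2}] r5c3's peers cover all but 2. So r5c3=2.
Step 4. [r3c4∈{3,4}] col 4 places 4 nowhere but r3c4, so r3c4=4.
Step 5. [r6c5∈{5}] r6c5 has the single candidate 5, so r6c5=5.
Step 6. [r3c2∈{1,2}] row 3 places 1 nowhere but r3c2 ⇒ r3c2=1.
Step 7. [r2c4∈{3}] nothing but 3 survives at r2c4, so r2c4=3.
Step 8. [r3c3∈{6}] nothing but 6 survives at r3c3, so r3c3=6.
Step 9. [r3c5∈{3}] r3c5 has the single candidate 3, so r3c5=3.
Step 10. [r4c1∈{4}] only 4 remains possible at r4c1. So r4c1=4.
Step 11. [r1c3∈{3}] r1c3 is down to just 3, so r1c3=3.
Step 12. [r1c4∈{5}] only 5 remains possible at r1c4 ⇒ r1c4=5.
Step 13. [r3c1∈{2}] nothing but 2 survives at r3c1 ⇒ r3c1=2.
Step 14. [r6c1∈{3}] r6c1 is down to just 3 ⇒ r6c1=3.
Step 15. [r5c1∈{5}] only 5 remains possible at r5c1 ⇒ r5c1=5.
Step 16. [r1c2∈{2}] r1c2 is down to just 2, so r1c2=2.
Step 17. [r2c6∈{6}] r2c6 has the single candidate 6 ⇒ r2c6=6.
Step 18. [r5c5∈{4}] r5c5 is down to just 4, so r5c5=4.

Answer: 6 2 3 5 1 4 / 1 5 4 3 2 6 / 2 1 6 4 3 5 / 4 3 5 2 6 1 / 5 6 2 1 4 3 / 3 4 1 6 5 2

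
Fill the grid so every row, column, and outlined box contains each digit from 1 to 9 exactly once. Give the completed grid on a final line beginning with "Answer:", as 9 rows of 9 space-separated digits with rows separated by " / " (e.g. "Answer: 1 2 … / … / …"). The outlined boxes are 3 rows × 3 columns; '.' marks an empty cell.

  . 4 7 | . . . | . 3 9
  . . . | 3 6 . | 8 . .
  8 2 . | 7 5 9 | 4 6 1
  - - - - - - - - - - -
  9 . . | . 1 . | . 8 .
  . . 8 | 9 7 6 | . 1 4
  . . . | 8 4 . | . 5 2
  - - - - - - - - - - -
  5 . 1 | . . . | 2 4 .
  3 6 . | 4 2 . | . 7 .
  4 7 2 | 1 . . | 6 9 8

Step 1. [r6c6∈{3}] only 3 remains possible at r6c6 ⇒ r6c6=3.
Step 2. [r8c6∈{5,8}] in row 8, 8 fits only at r8c6. So r8c6=8.
Step 3. [r2c1∈{1}] nothing but 1 survives at r2c1, so r2c1=1.
Step 4. [r4c4∈{2,5}] in col 4, 5 fits only at r4c4 ⇒ r4c4=5.
Step 5. [r4c2∈{3}] only 3 remains possible at r4c2 ⇒ r4c2=3.
Step 6. [r2c3∈{5,9}] in col 3, 5 fits only at r2c3. So r2c3=5.
Step 7. [r4c9∈{6,7}] 6 has one home in col 9: r4c9 ⇒ r4c9=6.
Step 8. [r4c6∈{2}] r4c6's peers cover all but 2 ⇒ r4c6=2.
Step 9. [r6c1∈{6,7}] in col 1, 7 fits only at r6c1. So r6c1=7.
Step 10. [r7c5∈{3,9}] r7c5 is the only open cell in col 5 admitting 9, so r7c5=9.
Step 11. [r8c7∈{1,5}] across row 8, 1 lands solely at r8c7, so r8c7=1.
Step 12. [r4c7∈{7}] nothing but 7 survives at r4c7. So r4c7=7.
Step 13. [r3c3∈{3}] only 3 remains possible at r3c3. So r3c3=3.
Step 14. [r1c7∈{5}] r1c7 is down to just 5. So r1c7=5.
Step 15. [r9c6∈{5}] r9c6 has the single candidate 5. So r9c6=5.
Step 16. [r1c1∈{6}] only 6 remains possible at r1c1 ⇒ r1c1=6.
Step 17. [r4c3∈{4}] r4c3 is down to just 4, so r4c3=4.
Step 18. [r7c4∈{6}] only 6 remains possible at r7c4 ⇒ r7c4=6.
Step 19. [r5c2∈{5}] r5c2 is down to just 5 ⇒ r5c2=5.
Step 20. [r2c8∈{2}] nothing but 2 survives at r2c8. So r2c8=2.
Step 21. [r5c1∈{2}] only 2 remains possible at r5c1, so r5c1=2.
Step 22. [r2c2∈{9}] r2c2's peers cover all but 9 ⇒ r2c2=9.
Step 23. [r7c9∈{3}] only 3 remains possible at r7c9. So r7c9=3.
Step 24. [r6c7∈{9}] r6c7 has the single candidate 9, so r6c7=9.
Step 25. [r1c4∈{2}] r1c4's peers cover all but 2 ⇒ r1c4=2.
Step 26. [r6c2∈{1}] r6c2 has the single candidate 1 ⇒ r6c2=1.
Step 27. [r8c9∈{5}] r8c9's peers cover all but 5. So r8c9=5.
Step 28. [r7c2∈{8}] r7c2's peers cover all but 8 ⇒ r7c2=8.
Step 29. [r8c3∈{9}] r8c3 is down to just 9. So r8c3=9.
Step 30. [r7c6∈{7}] only 7 remains possible at r7c6 ⇒ r7c6=7.
Step 31. [r2c9∈{7}] only 7 remains possible at r2c9 ⇒ r2c9=7.
Step 32. [r1c5∈{8}] nothing but 8 survives at r1c5. So r1c5=8.
Step 33. [r9c5∈{3}] r9c5's peers cover all but 3 ⇒ r9c5=3.
Step 34. [r2c6∈{4}] r2c6's peers cover all but 4, so r2c6=4.
Step 35. [r5c7∈{3}] r5c7's peers cover all but 3. So r5c7=3.
Step 36. [r1c6∈{1}] only 1 remains possible at r1c6. So r1c6=1.
Step 37. [r6c3∈{6}] r6c3 is down to just 6. So r6c3=6.

Answer: 6 4 7 2 8 1 5 3 9 / 1 9 5 3 6 4 8 2 7 / 8 2 3 7 5 9 4 6 1 / 9 3 4 5 1 2 7 8 6 / 2 5 8 9 7 6 3 1 4 / 7 1 6 8 4 3 9 5 2 / 5 8 1 6 9 7 2 4 3 / 3 6 9 4 2 8 1 7 5 / 4 7 2 1 3 5 6 9 8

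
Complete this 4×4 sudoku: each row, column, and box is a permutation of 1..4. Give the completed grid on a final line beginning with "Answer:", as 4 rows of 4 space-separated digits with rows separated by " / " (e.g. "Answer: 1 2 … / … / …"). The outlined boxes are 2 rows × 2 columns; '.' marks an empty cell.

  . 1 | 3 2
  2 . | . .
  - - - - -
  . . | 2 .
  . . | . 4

Step 1. [r2c2∈{3,4}] 3 has one home in row 2: r2c2. So r2c2=3.
Step 2. [r4c3∈{1}] nothing but 1 survives at r4c3. So r4c3=1.
Step 3. [r3c1∈{1,3,4}] in row 3, 1 fits only at r3c1 ⇒ r3c1=1.
Step 4. [r4c2∈{2}] nothing but 2 survives at r4c2 ⇒ r4c2=2.
Step 5. [r4c1∈{3}] r4c1's peers cover all but 3. So r4c1=3.
Step 6. [r3c2∈{4}] r3c2 has the single candidate 4. So r3c2=4.
Step 7. [r2c4∈{1}] r2c4 has the single candidate 1. So r2c4=1.
Step 8. [r2c3∈{4}] r2c3 is down to just 4. So r2c3=4.
Step 9. [r3c4∈{3}] only 3 remains possible at r3c4. So r3c4=3.
Step 10. [r1c1∈{4}] r1c1 is down to just 4 ⇒ r1c1=4.

Answer: 4 1 3 2 / 2 3 4 1 / 1 4 2 3 / 3 2 1 4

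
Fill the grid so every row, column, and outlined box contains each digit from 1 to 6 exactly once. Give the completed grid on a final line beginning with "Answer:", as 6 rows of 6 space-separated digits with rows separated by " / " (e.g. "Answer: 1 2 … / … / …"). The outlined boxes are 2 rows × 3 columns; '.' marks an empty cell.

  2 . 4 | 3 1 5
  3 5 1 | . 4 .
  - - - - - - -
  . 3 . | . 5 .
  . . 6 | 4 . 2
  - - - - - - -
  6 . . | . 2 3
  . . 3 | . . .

Step 1. [r4c2∈{1}] r4c2 has the single candidate 1. So r4c2=1.
Step 2. [r6c1∈{1,4,5}] r6c1 is the only open cell in col 1 admitting 1 ⇒ r6c1=1.
Step 3. [r2c6∈{6}] r2c6 is down to just 6, so r2c6=6.
Step 4. [r5c4∈{1,5}] r5c4 is the only open cell in row 5 admitting 1 ⇒ r5c4=1.
Step 5. [r6c5∈{6}] nothing but 6 survives at r6c5. So r6c5=6.
Step 6. [r6c2∈{2,4}] row 6 places 2 nowhere but r6c2. So r6c2=2.
Step 7. [r2c4∈{2}] r2c4 has the single candidate 2, so r2c4=2.
Step 8. [r4c5∈{3}] r4c5 is down to just 3, so r4c5=3.
Step 9. [r1c2∈{6}] r1c2 has the single candidate 6, so r1c2=6.
Step 10. [r3c4∈{6}] r3c4 is down to just 6 ⇒ r3c4=6.
Step 11. [r3c1∈{4}] r3c1 has the single candidate 4. So r3c1=4.
Step 12. [r4c1∈{5}] only 5 remains possible at r4c1. So r4c1=5.
Step 13. [r6c6∈{4}] r6c6's peers cover all but 4 ⇒ r6c6=4.
Step 14. [r5c3∈{5}] nothing but 5 survives at r5c3. So r5c3=5.
Step 15. [r3c6∈{1}] only 1 remains possible at r3c6 ⇒ r3c6=1.
Step 16. [r3c3∈{2}] r3c3 has the single candidate 2, so r3c3=2.
Step 17. [r5c2∈{4}] nothing but 4 survives at r5c2. So r5c2=4.
Step 18. [r6c4∈{5}] only 5 remains possible at r6c4. So r6c4=5.

Answer: 2 6 4 3 1 5 / 3 5 1 2 4 6 / 4 3 2 6 5 1 / 5 1 6 4 3 2 / 6 4 5 1 2 3 / 1 2 3 5 6 4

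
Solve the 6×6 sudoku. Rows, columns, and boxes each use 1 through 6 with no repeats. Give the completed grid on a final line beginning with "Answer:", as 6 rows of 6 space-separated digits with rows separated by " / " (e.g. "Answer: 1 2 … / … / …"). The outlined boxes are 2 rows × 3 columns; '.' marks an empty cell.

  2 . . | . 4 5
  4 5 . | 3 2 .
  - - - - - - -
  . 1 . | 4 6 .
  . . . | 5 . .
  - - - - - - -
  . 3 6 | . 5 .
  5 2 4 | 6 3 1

Step 1. [r3c1∈{3}] nothing but 3 survives at r3c1 ⇒ r3c1=3.
Step 2. [r3c6∈{2}] nothing but 2 survives at r3c6. So r3c6=2.
Step 3. [r1c4∈{1}] only 1 remains possible at r1c4 ⇒ r1c4=1.
Step 4. [r1c2∈{6}] r1c2 is down to just 6, so r1c2=6.
Step 5. [r4c1∈{6}] r4c1's peers cover all but 6, so r4c1=6.
Step 6. [r2c6∈{6}] r2c6's peers cover all but 6. So r2c6=6.
Step 7. [r5c4∈{2}] only 2 remains possible at r5c4 ⇒ r5c4=2.
Step 8. [r4c3∈{2}] r4c3's peers cover all but 2 ⇒ r4c3=2.
Step 9. [r4c5∈{1}] r4c5's peers cover all but 1 ⇒ r4c5=1.
Step 10. [r1c3∈{3}] r1c3 has the single candidate 3 ⇒ r1c3=3.
Step 11. [r4c6∈{3}] r4c6 has the single candidate 3, so r4c6=3.
Step 12. [r4c2∈{4}] nothing but 4 survives at r4c2, so r4c2=4.
Step 13. [r2c3∈{1}] r2c3's peers cover all but 1 ⇒ r2c3=1.
Step 14. [r3c3∈{5}] nothing but 5 survives at r3c3, so r3c3=5.
Step 15. [r5c6∈{4}] nothing but 4 survives at r5c6 ⇒ r5c6=4.
Step 16. [r5c1∈{1}] r5c1's peers cover all but 1. So r5c1=1.

Answer: 2 6 3 1 4 5 / 4 5 1 3 2 6 / 3 1 5 4 6 2 / 6 4 2 5 1 3 / 1 3 6 2 5 4 / 5 2 4 6 3 1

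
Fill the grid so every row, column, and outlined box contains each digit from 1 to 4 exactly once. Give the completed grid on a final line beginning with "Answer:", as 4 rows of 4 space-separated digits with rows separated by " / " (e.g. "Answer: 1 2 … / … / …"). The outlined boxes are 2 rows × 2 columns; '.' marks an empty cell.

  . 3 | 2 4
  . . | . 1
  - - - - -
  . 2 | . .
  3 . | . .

Step 1. [r4c2∈{1,4}] 1 has one home in col 2: r4c2 ⇒ r4c2=1.
Step 2. [r3c3∈{1,3,4}] 1 has one home in row 3: r3c3, so r3c3=1.
Step 3. [r2c1∈{2,4}] 2 has one home in row 2: r2c1 ⇒ r2c1=2.
Step 4. [r2c3∈{3}] r2c3 is down to just 3. So r2c3=3.
Step 5. [r1c1∈{1}] only 1 remains possible at r1c1, so r1c1=1.
Step 6. [r3c1∈{4}] only 4 remains possible at r3c1, so r3c1=4.
Step 7. [r3c4∈{3}] r3c4 is down to just 3. So r3c4=3.
Step 8. [r2c2∈{4}] nothing but 4 survives at r2c2 ⇒ r2c2=4.
Step 9. [r4c3∈{4}] nothing but 4 survives at r4c3. So r4c3=4.
Step 10. [r4c4∈{2}] only 2 remains possible at r4c4 ⇒ r4c4=2.

Answer: 1 3 2 4 / 2 4 3 1 / 4 2 1 3 / 3 1 4 2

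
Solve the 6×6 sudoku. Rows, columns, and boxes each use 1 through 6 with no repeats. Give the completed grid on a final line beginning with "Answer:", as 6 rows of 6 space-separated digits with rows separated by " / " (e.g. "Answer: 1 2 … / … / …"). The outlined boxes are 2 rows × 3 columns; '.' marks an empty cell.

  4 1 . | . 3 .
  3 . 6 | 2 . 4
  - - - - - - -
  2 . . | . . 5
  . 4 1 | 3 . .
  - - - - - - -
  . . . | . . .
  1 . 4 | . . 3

Step 1. [r2c2∈{5}] nothing but 5 survives at r2c2, so r2c2=5.
Step 2. [r5c3∈{2,3,5}] 5 has one home in col 3: r5c3. So r5c3=5.
Step 3. [r5c1∈{6}] r5c1 is down to just 6 ⇒ r5c1=6.
Step 4. [r3c2∈{3,6}] across col 2, 6 lands solely at r3c2, so r3c2=6.
Step 5. [r6c5∈{2,5,6}] across col 5, 5 lands solely at r6c5 ⇒ r6c5=5.
Step 6. [r5c6∈{1,2}] col 6 places 1 nowhere but r5c6 ⇒ r5c6=1.
Step 7. [r5c5∈{2,4}] r5c5 is the only open cell in box 6 admitting 2, so r5c5=2.
Step 8. [r1c6∈{6}] only 6 remains possible at r1c6 ⇒ r1c6=6.
Step 9. [r3c4∈{1,4}] 1 has one home in col 4: r3c4. So r3c4=1.
Step 10. [r5c2∈{3}] r5c2's peers cover all but 3. So r5c2=3.
Step 11. [r6c4∈{6}] nothing but 6 survives at r6c4 ⇒ r6c4=6.
Step 12. [r4c6∈{2}] only 2 remains possible at r4c6, so r4c6=2.
Step 13. [r1c3∈{2}] r1c3 has the single candidate 2. So r1c3=2.
Step 14. [r3c5∈{4}] r3c5 has the single candidate 4 ⇒ r3c5=4.
Step 15. [r2c5∈{1}] r2c5's peers cover all but 1. So r2c5=1.
Step 16. [r3c3∈{3}] r3c3 is down to just 3 ⇒ r3c3=3.
Step 17. [r4c1∈{5}] r4c1 is down to just 5 ⇒ r4c1=5.
Step 18. [r6c2∈{2}] r6c2's peers cover all but 2 ⇒ r6c2=2.
Step 19. [r1c4∈{5}] only 5 remains possible at r1c4 ⇒ r1c4=5.
Step 20. [r5c4∈{4}] nothing but 4 survives at r5c4. So r5c4=4.
Step 21. [r4c5∈{6}] r4c5 has the single candidate 6. So r4c5=6.

Answer: 4 1 2 5 3 6 / 3 5 6 2 1 4 / 2 6 3 1 4 5 / 5 4 1 3 6 2 / 6 3 5 4 2 1 / 1 2 4 6 5 3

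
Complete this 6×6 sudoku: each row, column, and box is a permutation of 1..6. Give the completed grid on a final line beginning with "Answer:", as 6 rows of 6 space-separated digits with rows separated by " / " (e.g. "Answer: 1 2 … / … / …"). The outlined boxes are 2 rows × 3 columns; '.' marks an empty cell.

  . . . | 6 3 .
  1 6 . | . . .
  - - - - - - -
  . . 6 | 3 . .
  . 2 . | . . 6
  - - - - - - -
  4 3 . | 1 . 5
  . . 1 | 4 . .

Step 1. [r3c1∈{5}] r3c1 has the single candidate 5, so r3c1=5.
Step 2. [r2c4∈{2,5}] across col 4, 2 lands solely at r2c4. So r2c4=2.
Step 3. [r2c6∈{4}] only 4 remains possible at r2c6. So r2c6=4.
Step 4. [r4c5∈{1,4,5}] in row 4, 1 fits only at r4c5. So r4c5=1.
Step 5. [r4c3∈{3,4}] 4 has one home in row 4: r4c3, so r4c3=4.
Step 6. [r5c3∈{2}] r5c3 is down to just 2 ⇒ r5c3=2.
Step 7. [r1c3∈{5}] nothing but 5 survives at r1c3, so r1c3=5.
Step 8. [r3c6∈{2}] r3c6's peers cover all but 2, so r3c6=2.
Step 9. [r6c5∈{2,6}] r6c5 is the only open cell in row 6 admitting 2, so r6c5=2.
Step 10. [r5c5∈{6}] r5c5's peers cover all but 6, so r5c5=6.
Step 11. [r1c1∈{2}] only 2 remains possible at r1c1. So r1c1=2.
Step 12. [r6c2∈{5}] nothing but 5 survives at r6c2. So r6c2=5.
Step 13. [r1c2∈{4}] r1c2's peers cover all but 4 ⇒ r1c2=4.
Step 14. [r2c5∈{5}] nothing but 5 survives at r2c5. So r2c5=5.
Step 15. [r6c6∈{3}] r6c6 has the single candidate 3, so r6c6=3.
Step 16. [r6c1∈{6}] r6c1's peers cover all but 6, so r6c1=6.
Step 17. [r2c3∈{3}] nothing but 3 survives at r2c3, so r2c3=3.
Step 18. [r1c6∈{1}] r1c6 has the single candidate 1, so r1c6=1.
Step 19. [r4c1∈{3}] nothing but 3 survives at r4c1, so r4c1=3.
Step 20. [r3c2∈{1}] r3c2's peers cover all but 1, so r3c2=1.
Step 21. [r4c4∈{5}] only 5 remains possible at r4c4 ⇒ r4c4=5.
Step 22. [r3c5∈{4}] r3c5 is down to just 4. So r3c5=4.

Answer: 2 4 5 6 3 1 / 1 6 3 2 5 4 / 5 1 6 3 4 2 / 3 2 4 5 1 6 / 4 3 2 1 6 5 / 6 5 1 4 2 3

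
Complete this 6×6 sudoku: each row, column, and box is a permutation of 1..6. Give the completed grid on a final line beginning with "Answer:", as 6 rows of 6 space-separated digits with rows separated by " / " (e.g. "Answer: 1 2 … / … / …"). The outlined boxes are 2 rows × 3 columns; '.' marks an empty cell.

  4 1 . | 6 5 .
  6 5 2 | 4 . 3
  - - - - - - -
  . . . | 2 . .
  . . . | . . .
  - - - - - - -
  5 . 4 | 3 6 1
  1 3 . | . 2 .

Step 1. [r4c4∈{1,5}] in col 4, 1 fits only at r4c4. So r4c4=1.
Step 2. [r3c1∈{3}] only 3 remains possible at r3c1 ⇒ r3c1=3.
Step 3. [r3c5∈{4}] r3c5 has the single candidate 4, so r3c5=4.
Step 4. [r3c2∈{6}] r3c2's peers cover all but 6 ⇒ r3c2=6.
Step 5. [r3c6∈{5}] r3c6 is down to just 5 ⇒ r3c6=5.
Step 6. [r4c2∈{2,4}] 4 has one home in row 4: r4c2. So r4c2=4.
Step 7. [r5c2∈{2}] r5c2 has the single candidate 2. So r5c2=2.
Step 8. [r3c3∈{1}] r3c3 has the single candidate 1, so r3c3=1.
Step 9. [r4c6∈{6}] r4c6 has the single candidate 6 ⇒ r4c6=6.
Step 10. [r2c5∈{1}] r2c5's peers cover all but 1, so r2c5=1.
Step 11. [r4c1∈{2}] r4c1 is down to just 2 ⇒ r4c1=2.
Step 12. [r6c4∈{5}] r6c4 has the single candidate 5 ⇒ r6c4=5.
Step 13. [r6c3∈{6}] r6c3's peers cover all but 6 ⇒ r6c3=6.
Step 14. [r1c3∈{3}] nothing but 3 survives at r1c3 ⇒ r1c3=3.
Step 15. [r6c6∈{4}] nothing but 4 survives at r6c6. So r6c6=4.
Step 16. [r4c5∈{3}] nothing but 3 survives at r4c5. So r4c5=3.
Step 17. [r4c3∈{5}] r4c3 is down to just 5, so r4c3=5.
Step 18. [r1c6∈{2}] nothing but 2 survives at r1c6. So r1c6=2.

Answer: 4 1 3 6 5 2 / 6 5 2 4 1 3 / 3 6 1 2 4 5 / 2 4 5 1 3 6 / 5 2 4 3 6 1 / 1 3 6 5 2 4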